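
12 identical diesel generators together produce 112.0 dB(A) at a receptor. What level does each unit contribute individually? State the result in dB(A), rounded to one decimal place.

101.2 dB(A)

Dividing the total intensity by 12 lowers the level by 10·log₁₀ 12 = 10.792 dB: L₁ = 112.0 − 10.792.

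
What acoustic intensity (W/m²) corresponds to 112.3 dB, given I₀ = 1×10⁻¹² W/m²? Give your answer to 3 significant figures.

0.170 W/m²

I/I₀ = 10^(112.3/10) = 1.698e+11, so I = 1.698e+11 × 10⁻¹² W/m².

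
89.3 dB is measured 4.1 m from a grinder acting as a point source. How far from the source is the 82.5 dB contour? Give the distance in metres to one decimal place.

9.0 m

The 6.8 dB drop corresponds to a distance ratio of 10^(6.8/20) for a point source.
r₂ = 4.1·10^((89.3−82.5)/20) = 4.1·10^(6.8/20) = 8.97 m.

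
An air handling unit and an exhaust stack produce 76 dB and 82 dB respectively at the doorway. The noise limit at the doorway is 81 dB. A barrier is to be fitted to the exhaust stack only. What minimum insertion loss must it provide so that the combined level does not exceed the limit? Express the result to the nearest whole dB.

3 dB

Fixed contribution from the other source: Σ 10^(L/10) = 10^(76/10) = 3.981e+07 (76.00 dB).
The limit corresponds to 10^(81/10) = 1.259e+08; subtracting the fixed part leaves 8.608e+07 for the exhaust stack, i.e. 79.35 dB.
Required insertion loss = 82 − 79.35 = 2.65 dB.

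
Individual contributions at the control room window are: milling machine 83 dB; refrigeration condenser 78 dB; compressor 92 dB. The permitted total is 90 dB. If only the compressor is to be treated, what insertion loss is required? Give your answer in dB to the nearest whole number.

Fixed contribution from the other sources: Σ 10^(L/10) = 10^(83/10) + 10^(78/10) = 2.626e+08 (84.19 dB).
To meet 90 dB overall, the treated compressor may contribute at most 10^(90/10) − 2.626e+08 = 7.374e+08, i.e. 88.68 dB.
So the compressor must be reduced from 92 to 88.68 dB: IL = 3.32 dB.

3 dB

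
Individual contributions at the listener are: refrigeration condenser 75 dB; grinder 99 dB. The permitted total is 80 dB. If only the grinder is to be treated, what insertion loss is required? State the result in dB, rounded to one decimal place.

20.7 dB

The untreated sources together contribute 10^(75/10) = 3.162e+07, i.e. 75.00 dB.
The limit corresponds to 10^(80/10) = 1.000e+08; subtracting the fixed part leaves 6.838e+07 for the grinder, i.e. 78.35 dB.
Required insertion loss = 99 − 78.35 = 20.65 dB.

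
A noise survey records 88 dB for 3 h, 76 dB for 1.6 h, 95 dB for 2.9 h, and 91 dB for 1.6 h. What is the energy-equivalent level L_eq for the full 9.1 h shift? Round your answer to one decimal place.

91.6 dB

L_eq = 10·log₁₀[(1/T)·Σ tᵢ·10^(Lᵢ/10)] with T = 9.1 h.
Σ tᵢ·10^(Lᵢ/10) = 3·10^(88/10) + 1.6·10^(76/10) + 2.9·10^(95/10) + 1.6·10^(91/10) = 1.314e+10.
L_eq = 10·log₁₀(1.314e+10/9.1) = 91.60 dB.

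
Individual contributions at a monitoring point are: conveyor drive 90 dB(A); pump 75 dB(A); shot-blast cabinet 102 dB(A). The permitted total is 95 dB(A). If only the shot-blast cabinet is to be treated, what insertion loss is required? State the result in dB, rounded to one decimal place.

Everything except the shot-blast cabinet sums to 10^(90/10) + 10^(75/10) = 1.032e+09 in linear terms, 90.14 dB(A).
To meet 95 dB(A) overall, the treated shot-blast cabinet may contribute at most 10^(95/10) − 1.032e+09 = 2.131e+09, i.e. 93.29 dB(A).
Required insertion loss = 102 − 93.29 = 8.71 dB.

8.7 dB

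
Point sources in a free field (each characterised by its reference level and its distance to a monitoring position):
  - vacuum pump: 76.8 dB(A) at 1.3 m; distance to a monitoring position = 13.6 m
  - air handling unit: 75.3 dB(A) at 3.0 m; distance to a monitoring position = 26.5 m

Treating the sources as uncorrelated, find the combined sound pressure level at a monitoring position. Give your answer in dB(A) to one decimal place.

59.4 dB(A)

Apply inverse-square spreading to bring every level to the receiver, then sum 10^(L/10).
vacuum pump: 76.8 − 20·log₁₀(13.6/1.3) = 76.8 − 20.39 = 56.41 dB(A).
air handling unit: 75.3 − 20·log₁₀(26.5/3.0) = 75.3 − 18.92 = 56.38 dB(A).
Σ 10^(L/10) = 8.716e+05 → L_total = 10·log₁₀(8.716e+05) = 59.40 dB(A).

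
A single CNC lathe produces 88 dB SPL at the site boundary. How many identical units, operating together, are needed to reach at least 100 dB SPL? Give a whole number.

16

Need L₁ + 10·log₁₀ N ≥ 100, i.e. log₁₀ N ≥ 1.20.
N ≥ 10^(12.0/10) = 15.849, so N = 16.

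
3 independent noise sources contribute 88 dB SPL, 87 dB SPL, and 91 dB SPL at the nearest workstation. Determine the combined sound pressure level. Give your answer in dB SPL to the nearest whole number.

94 dB SPL

For uncorrelated sources the intensities add, so convert each level to linear form, sum, and take 10·log₁₀ of the total.
Σ 10^(L/10) = 10^(88/10) + 10^(87/10) + 10^(91/10) = 2.391e+09.
L_total = 10·log₁₀(2.391e+09) = 93.79 dB SPL.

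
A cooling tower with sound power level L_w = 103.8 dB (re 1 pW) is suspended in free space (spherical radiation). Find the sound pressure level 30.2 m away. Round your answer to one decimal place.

63.2 dB

Free-field spherical radiation: L_p = L_w − 10·log₁₀(4π·r²), r = 30.2 m.
4π·r² = 1.146e+04 m², 10·log₁₀ of that is 40.592 dB.
L_p = 103.8 − 40.592 = 63.21 dB.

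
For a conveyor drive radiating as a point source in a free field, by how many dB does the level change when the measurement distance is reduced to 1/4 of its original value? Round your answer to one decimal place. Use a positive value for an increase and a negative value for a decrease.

+12.0 dB

A point source loses 6 dB per doubling of distance; generally ΔL = −20·log₁₀(r₂/r₁).
ΔL = −20·log₁₀(0.25) = +12.04 dB.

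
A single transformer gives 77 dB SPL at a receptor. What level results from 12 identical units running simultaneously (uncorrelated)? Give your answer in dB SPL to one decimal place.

N identical incoherent sources raise the level by 10·log₁₀ N.
L_total = 77 + 10·log₁₀(12) = 77 + 10.792 = 87.79 dB SPL.

87.8 dB SPL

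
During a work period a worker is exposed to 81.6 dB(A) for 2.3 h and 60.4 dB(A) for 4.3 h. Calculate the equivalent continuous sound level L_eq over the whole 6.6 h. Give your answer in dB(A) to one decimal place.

L_eq = 10·log₁₀[(1/T)·Σ tᵢ·10^(Lᵢ/10)] with T = 6.6 h.
Σ tᵢ·10^(Lᵢ/10) = 2.3·10^(81.6/10) + 4.3·10^(60.4/10) = 3.372e+08.
L_eq = 10·log₁₀(3.372e+08/6.6) = 77.08 dB(A).

77.1 dB(A)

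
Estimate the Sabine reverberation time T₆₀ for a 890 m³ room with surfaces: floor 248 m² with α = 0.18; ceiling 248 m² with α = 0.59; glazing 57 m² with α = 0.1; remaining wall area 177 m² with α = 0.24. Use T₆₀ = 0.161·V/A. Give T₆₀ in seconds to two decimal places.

Total absorption A = 248·0.18 + 248·0.59 + 57·0.1 + 177·0.24 = 239.14 m² sabins.
T₆₀ = 0.161 × 890 / 239.14 = 0.599 s.

0.60 s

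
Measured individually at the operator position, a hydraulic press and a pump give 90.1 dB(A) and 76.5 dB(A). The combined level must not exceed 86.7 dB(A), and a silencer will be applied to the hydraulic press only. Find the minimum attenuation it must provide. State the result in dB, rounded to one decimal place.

The untreated sources together contribute 10^(76.5/10) = 4.467e+07, i.e. 76.50 dB(A).
To meet 86.7 dB(A) overall, the treated hydraulic press may contribute at most 10^(86.7/10) − 4.467e+07 = 4.231e+08, i.e. 86.26 dB(A).
Required insertion loss = 90.1 − 86.26 = 3.84 dB.

3.8 dB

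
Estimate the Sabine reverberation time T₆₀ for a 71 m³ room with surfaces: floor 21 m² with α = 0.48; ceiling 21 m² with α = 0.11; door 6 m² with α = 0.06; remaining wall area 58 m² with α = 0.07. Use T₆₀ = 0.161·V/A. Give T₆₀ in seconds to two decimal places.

A = Σ Sᵢαᵢ = 21·0.48 + 21·0.11 + 6·0.06 + 58·0.07 = 16.81 m².
T₆₀ = 0.161·V/A = 0.161·71/16.81 = 0.680 s.

0.68 s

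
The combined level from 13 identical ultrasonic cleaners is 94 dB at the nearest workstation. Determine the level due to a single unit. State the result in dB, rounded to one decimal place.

82.9 dB

For N identical incoherent sources L_total = L₁ + 10·log₁₀ N, so L₁ = 94 − 10·log₁₀(13) = 94 − 11.139.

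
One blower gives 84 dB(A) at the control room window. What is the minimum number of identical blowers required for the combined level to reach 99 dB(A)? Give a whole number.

Need L₁ + 10·log₁₀ N ≥ 99, i.e. log₁₀ N ≥ 1.50.
N ≥ 10^(15.0/10) = 31.623, so N = 32.

32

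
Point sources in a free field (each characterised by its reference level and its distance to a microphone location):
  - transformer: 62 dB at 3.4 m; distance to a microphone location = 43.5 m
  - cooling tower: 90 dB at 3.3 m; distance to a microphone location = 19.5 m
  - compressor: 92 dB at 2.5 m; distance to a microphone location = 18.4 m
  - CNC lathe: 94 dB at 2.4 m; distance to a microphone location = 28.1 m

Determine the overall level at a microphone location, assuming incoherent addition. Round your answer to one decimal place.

78.8 dB

Apply inverse-square spreading to bring every level to the receiver, then sum 10^(L/10).
transformer: 62 − 20·log₁₀(43.5/3.4) = 62 − 22.14 = 39.86 dB.
cooling tower: 90 − 20·log₁₀(19.5/3.3) = 90 − 15.43 = 74.57 dB.
compressor: 92 − 20·log₁₀(18.4/2.5) = 92 − 17.34 = 74.66 dB.
CNC lathe: 94 − 20·log₁₀(28.1/2.4) = 94 − 21.37 = 72.63 dB.
Σ 10^(L/10) = 7.623e+07 → L_total = 10·log₁₀(7.623e+07) = 78.82 dB.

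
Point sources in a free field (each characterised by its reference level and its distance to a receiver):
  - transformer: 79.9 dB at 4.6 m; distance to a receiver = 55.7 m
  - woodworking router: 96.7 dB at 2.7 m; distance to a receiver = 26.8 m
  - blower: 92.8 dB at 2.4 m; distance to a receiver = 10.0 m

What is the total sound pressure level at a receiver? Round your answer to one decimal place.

First find each source's level at the receiver (point-source: −20·log₁₀(r/r_ref)), then combine on an intensity basis.
transformer: 79.9 − 20·log₁₀(55.7/4.6) = 79.9 − 21.66 = 58.24 dB.
woodworking router: 96.7 − 20·log₁₀(26.8/2.7) = 96.7 − 19.94 = 76.76 dB.
blower: 92.8 − 20·log₁₀(10.0/2.4) = 92.8 − 12.40 = 80.40 dB.
Σ 10^(L/10) = 1.579e+08 → L_total = 10·log₁₀(1.579e+08) = 81.98 dB.

82.0 dB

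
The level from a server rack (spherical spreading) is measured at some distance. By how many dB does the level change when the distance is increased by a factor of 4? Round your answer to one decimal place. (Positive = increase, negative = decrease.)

-12.0 dB

Point-source spreading: ΔL = −20·log₁₀(r₂/r₁).
ΔL = −20·log₁₀(4) = -12.04 dB.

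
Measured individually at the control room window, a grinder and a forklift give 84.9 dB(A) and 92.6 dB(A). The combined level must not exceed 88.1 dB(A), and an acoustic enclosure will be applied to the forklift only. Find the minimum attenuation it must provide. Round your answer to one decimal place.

Everything except the forklift sums to 10^(84.9/10) = 3.090e+08 in linear terms, 84.90 dB(A).
To meet 88.1 dB(A) overall, the treated forklift may contribute at most 10^(88.1/10) − 3.090e+08 = 3.366e+08, i.e. 85.27 dB(A).
Required insertion loss = 92.6 − 85.27 = 7.33 dB.

7.3 dB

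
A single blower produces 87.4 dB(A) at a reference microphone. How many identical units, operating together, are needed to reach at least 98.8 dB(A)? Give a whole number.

14

Need L₁ + 10·log₁₀ N ≥ 98.8, i.e. log₁₀ N ≥ 1.14.
N ≥ 10^(11.4/10) = 13.804, so N = 14.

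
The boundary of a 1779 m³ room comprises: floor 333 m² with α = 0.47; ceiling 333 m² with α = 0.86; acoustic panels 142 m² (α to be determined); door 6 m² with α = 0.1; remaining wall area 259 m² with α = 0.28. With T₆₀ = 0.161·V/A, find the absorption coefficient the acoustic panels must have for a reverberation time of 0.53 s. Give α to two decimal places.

0.17

From T₆₀ = 0.161·V/A, the target T₆₀ = 0.53 s needs A = 0.161·1779/0.53 = 540.41 m².
Absorption from the other surfaces = 333·0.47 + 333·0.86 + 6·0.1 + 259·0.28 = 516.01 m², so the acoustic panels must supply 24.40 m² over 142 m².
α = 24.40/142 = 0.172.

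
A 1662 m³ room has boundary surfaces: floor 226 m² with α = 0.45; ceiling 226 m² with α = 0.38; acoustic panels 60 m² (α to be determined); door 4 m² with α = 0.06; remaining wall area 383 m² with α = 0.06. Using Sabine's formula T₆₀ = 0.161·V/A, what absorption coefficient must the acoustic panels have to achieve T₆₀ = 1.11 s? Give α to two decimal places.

A = 0.161·V/T₆₀ = 0.161·1662/1.11 = 241.06 m² sabins.
Absorption from the other surfaces = 226·0.45 + 226·0.38 + 4·0.06 + 383·0.06 = 210.80 m², so the acoustic panels must supply 30.26 m² over 60 m².
α = 30.26/60 = 0.504.

0.50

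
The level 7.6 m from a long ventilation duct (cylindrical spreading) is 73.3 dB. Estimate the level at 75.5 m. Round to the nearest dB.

63 dB

Line-source attenuation: ΔL = 10·log₁₀(r₂/r₁) = 10·log₁₀(75.5/7.6) = 9.971 dB.
L₂ = 73.3 − 10·log₁₀(75.5/7.6) = 73.3 − 9.971 = 63.33 dB.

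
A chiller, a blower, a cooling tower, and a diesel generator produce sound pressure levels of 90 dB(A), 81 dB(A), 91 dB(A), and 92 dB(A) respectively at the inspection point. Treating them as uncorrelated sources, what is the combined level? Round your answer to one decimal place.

96.0 dB(A)

For uncorrelated sources the intensities add, so convert each level to linear form, sum, and take 10·log₁₀ of the total.
Σ 10^(L/10) = 10^(90/10) + 10^(81/10) + 10^(91/10) + 10^(92/10) = 3.970e+09.
L_total = 10·log₁₀(3.970e+09) = 95.99 dB(A).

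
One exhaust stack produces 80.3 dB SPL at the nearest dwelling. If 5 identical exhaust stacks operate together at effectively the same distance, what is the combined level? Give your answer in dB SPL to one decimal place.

N identical incoherent sources raise the level by 10·log₁₀ N.
L_total = 80.3 + 10·log₁₀(5) = 80.3 + 6.990 = 87.29 dB SPL.

87.3 dB SPL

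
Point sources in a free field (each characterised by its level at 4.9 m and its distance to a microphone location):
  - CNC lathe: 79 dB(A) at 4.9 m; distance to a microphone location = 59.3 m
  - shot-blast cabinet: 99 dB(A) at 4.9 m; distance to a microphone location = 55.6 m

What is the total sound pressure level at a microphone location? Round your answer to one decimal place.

Apply inverse-square spreading to bring every level to the receiver, then sum 10^(L/10).
CNC lathe: 79 − 20·log₁₀(59.3/4.9) = 79 − 21.66 = 57.34 dB(A).
shot-blast cabinet: 99 − 20·log₁₀(55.6/4.9) = 99 − 21.10 = 77.90 dB(A).
Σ 10^(L/10) = 6.224e+07 → L_total = 10·log₁₀(6.224e+07) = 77.94 dB(A).

77.9 dB(A)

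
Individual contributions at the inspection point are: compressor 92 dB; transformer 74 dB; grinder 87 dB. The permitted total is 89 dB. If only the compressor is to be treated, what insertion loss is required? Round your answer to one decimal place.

7.7 dB

Everything except the compressor sums to 10^(74/10) + 10^(87/10) = 5.263e+08 in linear terms, 87.21 dB.
To meet 89 dB overall, the treated compressor may contribute at most 10^(89/10) − 5.263e+08 = 2.680e+08, i.e. 84.28 dB.
Required insertion loss = 92 − 84.28 = 7.72 dB.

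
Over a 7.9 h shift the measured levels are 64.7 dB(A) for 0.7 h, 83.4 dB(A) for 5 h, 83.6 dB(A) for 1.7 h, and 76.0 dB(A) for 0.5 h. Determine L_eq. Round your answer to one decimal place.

82.8 dB(A)

L_eq = 10·log₁₀[(1/T)·Σ tᵢ·10^(Lᵢ/10)] with T = 7.9 h.
Σ tᵢ·10^(Lᵢ/10) = 0.7·10^(64.7/10) + 5·10^(83.4/10) + 1.7·10^(83.6/10) + 0.5·10^(76.0/10) = 1.505e+09.
L_eq = 10·log₁₀(1.505e+09/7.9) = 82.80 dB(A).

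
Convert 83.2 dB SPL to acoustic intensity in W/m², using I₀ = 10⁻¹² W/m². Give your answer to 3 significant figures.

I/I₀ = 10^(83.2/10) = 2.089e+08, so I = 2.089e+08 × 10⁻¹² W/m².

0.000209 W/m²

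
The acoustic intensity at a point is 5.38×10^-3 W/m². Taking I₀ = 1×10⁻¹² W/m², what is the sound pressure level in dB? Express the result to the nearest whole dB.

L = 10·log₁₀(I/I₀) = 10·log₁₀(5.38×10^-3/10⁻¹²) = 10·log₁₀(5.38×10^9).
L = 10·(0.7308 + 9) = 97.31 dB.

97 dB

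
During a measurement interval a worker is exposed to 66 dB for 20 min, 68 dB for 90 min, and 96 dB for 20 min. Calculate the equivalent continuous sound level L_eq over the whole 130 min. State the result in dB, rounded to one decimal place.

87.9 dB

L_eq = 10·log₁₀[(1/T)·Σ tᵢ·10^(Lᵢ/10)] with T = 130 min.
Σ tᵢ·10^(Lᵢ/10) = 20·10^(66/10) + 90·10^(68/10) + 20·10^(96/10) = 8.027e+10.
L_eq = 10·log₁₀(8.027e+10/130) = 87.91 dB.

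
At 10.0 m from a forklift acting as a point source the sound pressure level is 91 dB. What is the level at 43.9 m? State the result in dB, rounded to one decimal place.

78.2 dB

Point-source attenuation: ΔL = 20·log₁₀(r₂/r₁) = 20·log₁₀(43.9/10.0) = 12.849 dB.
L₂ = 91 − 20·log₁₀(43.9/10.0) = 91 − 12.849 = 78.15 dB.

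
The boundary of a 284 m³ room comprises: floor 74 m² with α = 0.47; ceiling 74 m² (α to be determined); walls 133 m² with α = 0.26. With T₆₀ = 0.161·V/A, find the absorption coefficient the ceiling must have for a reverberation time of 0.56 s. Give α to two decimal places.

From T₆₀ = 0.161·V/A, the target T₆₀ = 0.56 s needs A = 0.161·284/0.56 = 81.65 m².
Absorption from the other surfaces = 74·0.47 + 133·0.26 = 69.36 m², so the ceiling must supply 12.29 m² over 74 m².
α = 12.29/74 = 0.166.

0.17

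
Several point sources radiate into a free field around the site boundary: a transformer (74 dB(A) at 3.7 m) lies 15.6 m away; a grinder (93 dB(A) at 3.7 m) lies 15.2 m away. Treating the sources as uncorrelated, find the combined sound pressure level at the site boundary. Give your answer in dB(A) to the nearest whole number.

81 dB(A)

Apply inverse-square spreading to bring every level to the receiver, then sum 10^(L/10).
transformer: 74 − 20·log₁₀(15.6/3.7) = 74 − 12.50 = 61.50 dB(A).
grinder: 93 − 20·log₁₀(15.2/3.7) = 93 − 12.27 = 80.73 dB(A).
Σ 10^(L/10) = 1.196e+08 → L_total = 10·log₁₀(1.196e+08) = 80.78 dB(A).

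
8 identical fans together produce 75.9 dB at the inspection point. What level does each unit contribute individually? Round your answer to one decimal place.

66.9 dB

Dividing the total intensity by 8 lowers the level by 10·log₁₀ 8 = 9.031 dB: L₁ = 75.9 − 9.031.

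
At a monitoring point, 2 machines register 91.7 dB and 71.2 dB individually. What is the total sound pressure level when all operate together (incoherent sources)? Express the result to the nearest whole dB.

92 dB

Incoherent sources combine by intensity addition: L_total = 10·log₁₀(Σ 10^(L_i/10)).
Σ 10^(L/10) = 10^(91.7/10) + 10^(71.2/10) = 1.492e+09.
L_total = 10·log₁₀(1.492e+09) = 91.74 dB.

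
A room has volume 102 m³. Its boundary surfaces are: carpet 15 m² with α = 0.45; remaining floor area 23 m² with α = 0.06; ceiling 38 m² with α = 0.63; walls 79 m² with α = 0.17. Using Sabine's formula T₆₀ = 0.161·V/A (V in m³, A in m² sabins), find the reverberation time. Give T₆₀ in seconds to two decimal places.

0.36 s

Total absorption A = 15·0.45 + 23·0.06 + 38·0.63 + 79·0.17 = 45.50 m² sabins.
T₆₀ = 0.161·V/A = 0.161·102/45.50 = 0.361 s.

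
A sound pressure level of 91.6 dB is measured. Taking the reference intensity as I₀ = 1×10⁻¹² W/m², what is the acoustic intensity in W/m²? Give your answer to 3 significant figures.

L = 10·log₁₀(I/I₀) ⇒ I = I₀·10^(L/10) = 10⁻¹² × 10^9.16.

0.00145 W/m²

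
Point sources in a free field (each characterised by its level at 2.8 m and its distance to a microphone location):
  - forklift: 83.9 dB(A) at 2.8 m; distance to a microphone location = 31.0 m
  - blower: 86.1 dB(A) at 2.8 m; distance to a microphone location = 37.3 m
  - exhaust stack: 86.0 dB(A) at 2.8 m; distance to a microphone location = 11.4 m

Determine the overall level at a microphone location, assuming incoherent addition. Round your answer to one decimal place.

Propagate each source to the receiver with L = L_ref − 20·log₁₀(r/r_ref), then add intensities.
forklift: 83.9 − 20·log₁₀(31.0/2.8) = 83.9 − 20.88 = 63.02 dB(A).
blower: 86.1 − 20·log₁₀(37.3/2.8) = 86.1 − 22.49 = 63.61 dB(A).
exhaust stack: 86.0 − 20·log₁₀(11.4/2.8) = 86.0 − 12.19 = 73.81 dB(A).
Σ 10^(L/10) = 2.831e+07 → L_total = 10·log₁₀(2.831e+07) = 74.52 dB(A).

74.5 dB(A)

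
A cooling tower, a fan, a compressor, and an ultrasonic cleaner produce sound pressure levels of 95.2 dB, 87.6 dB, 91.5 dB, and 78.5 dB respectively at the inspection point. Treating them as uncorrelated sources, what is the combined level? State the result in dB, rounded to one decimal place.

97.3 dB

Incoherent sources combine by intensity addition: L_total = 10·log₁₀(Σ 10^(L_i/10)).
Σ 10^(L/10) = 10^(95.2/10) + 10^(87.6/10) + 10^(91.5/10) + 10^(78.5/10) = 5.370e+09.
L_total = 10·log₁₀(5.370e+09) = 97.30 dB.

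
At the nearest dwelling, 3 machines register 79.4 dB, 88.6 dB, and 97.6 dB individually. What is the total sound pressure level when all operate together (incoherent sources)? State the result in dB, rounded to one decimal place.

For uncorrelated sources the intensities add, so convert each level to linear form, sum, and take 10·log₁₀ of the total.
Σ 10^(L/10) = 10^(79.4/10) + 10^(88.6/10) + 10^(97.6/10) = 6.566e+09.
L_total = 10·log₁₀(6.566e+09) = 98.17 dB.

98.2 dB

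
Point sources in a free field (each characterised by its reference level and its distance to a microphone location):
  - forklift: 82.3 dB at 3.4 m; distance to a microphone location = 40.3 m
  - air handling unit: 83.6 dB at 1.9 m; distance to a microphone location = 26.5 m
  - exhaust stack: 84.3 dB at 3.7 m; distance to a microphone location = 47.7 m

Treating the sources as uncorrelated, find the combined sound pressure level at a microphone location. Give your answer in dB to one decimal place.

66.0 dB

Propagate each source to the receiver with L = L_ref − 20·log₁₀(r/r_ref), then add intensities.
forklift: 82.3 − 20·log₁₀(40.3/3.4) = 82.3 − 21.48 = 60.82 dB.
air handling unit: 83.6 − 20·log₁₀(26.5/1.9) = 83.6 − 22.89 = 60.71 dB.
exhaust stack: 84.3 − 20·log₁₀(47.7/3.7) = 84.3 − 22.21 = 62.09 dB.
Σ 10^(L/10) = 4.006e+06 → L_total = 10·log₁₀(4.006e+06) = 66.03 dB.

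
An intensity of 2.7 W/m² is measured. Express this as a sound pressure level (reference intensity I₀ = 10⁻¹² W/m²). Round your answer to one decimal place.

Dividing by I₀ shifts the exponent by 12: I/I₀ = 2.7×10^12.
L = 10·(0.4314 + 12) = 124.31 dB.

124.3 dB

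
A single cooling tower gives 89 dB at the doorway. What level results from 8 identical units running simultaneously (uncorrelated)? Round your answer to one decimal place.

98.0 dB

With 8 equal, uncorrelated contributions the intensity is 8× that of one unit, giving a rise of 10·log₁₀ 8.
L_total = 89 + 10·log₁₀(8) = 89 + 9.031 = 98.03 dB.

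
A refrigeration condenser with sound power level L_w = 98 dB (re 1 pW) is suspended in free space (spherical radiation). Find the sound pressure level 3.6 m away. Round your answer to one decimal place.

Free-field spherical radiation: L_p = L_w − 10·log₁₀(4π·r²), r = 3.6 m.
4π·r² = 162.9 m², 10·log₁₀ of that is 22.118 dB.
L_p = 98 − 22.118 = 75.88 dB.

75.9 dB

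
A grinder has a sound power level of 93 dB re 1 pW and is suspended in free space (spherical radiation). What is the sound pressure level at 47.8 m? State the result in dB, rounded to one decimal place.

Free-field spherical radiation: L_p = L_w − 10·log₁₀(4π·r²), r = 47.8 m.
4π·r² = 2.871e+04 m², 10·log₁₀ of that is 44.581 dB.
L_p = 93 − 44.581 = 48.42 dB.

48.4 dB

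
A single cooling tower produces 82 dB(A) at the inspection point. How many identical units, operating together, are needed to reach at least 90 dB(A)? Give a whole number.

7

The shortfall is 90 − 82 = 8.0 dB, and N units add 10·log₁₀ N, so need 10·log₁₀ N ≥ 8.0.
N ≥ 10^(8.0/10) = 6.310, so N = 7.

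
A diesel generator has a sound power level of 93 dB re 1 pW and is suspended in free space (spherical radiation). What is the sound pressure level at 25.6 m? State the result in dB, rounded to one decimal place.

L_p = L_w − 10·log₁₀(4π·r²) with r = 25.6 m.
4π·r² = 8235 m², 10·log₁₀ of that is 39.157 dB.
L_p = 93 − 39.157 = 53.84 dB.

53.8 dB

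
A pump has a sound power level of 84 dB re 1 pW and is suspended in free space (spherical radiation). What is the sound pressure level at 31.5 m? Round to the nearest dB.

43 dB

The power spreads over a sphere of area 4π·r², so L_p = L_w − 10·log₁₀(4π·r²).
4π·r² = 1.247e+04 m², 10·log₁₀ of that is 40.958 dB.
L_p = 84 − 40.958 = 43.04 dB.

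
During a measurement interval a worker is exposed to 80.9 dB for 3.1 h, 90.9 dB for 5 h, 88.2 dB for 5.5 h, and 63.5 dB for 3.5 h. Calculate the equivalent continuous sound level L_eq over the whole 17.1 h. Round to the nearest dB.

88 dB

L_eq = 10·log₁₀[(1/T)·Σ tᵢ·10^(Lᵢ/10)] with T = 17.1 h.
Σ tᵢ·10^(Lᵢ/10) = 3.1·10^(80.9/10) + 5·10^(90.9/10) + 5.5·10^(88.2/10) + 3.5·10^(63.5/10) = 1.017e+10.
L_eq = 10·log₁₀(1.017e+10/17.1) = 87.75 dB.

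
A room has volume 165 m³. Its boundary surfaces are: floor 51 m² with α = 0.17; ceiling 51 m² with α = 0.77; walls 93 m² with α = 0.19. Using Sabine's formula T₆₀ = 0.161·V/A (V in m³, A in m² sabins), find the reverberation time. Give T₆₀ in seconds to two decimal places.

0.40 s

Total absorption A = 51·0.17 + 51·0.77 + 93·0.19 = 65.61 m² sabins.
T₆₀ = 0.161·V/A = 0.161·165/65.61 = 0.405 s.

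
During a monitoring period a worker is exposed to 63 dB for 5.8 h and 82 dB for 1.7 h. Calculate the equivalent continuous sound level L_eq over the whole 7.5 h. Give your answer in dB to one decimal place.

75.7 dB

L_eq = 10·log₁₀[(1/T)·Σ tᵢ·10^(Lᵢ/10)] with T = 7.5 h.
Σ tᵢ·10^(Lᵢ/10) = 5.8·10^(63/10) + 1.7·10^(82/10) = 2.810e+08.
L_eq = 10·log₁₀(2.810e+08/7.5) = 75.74 dB.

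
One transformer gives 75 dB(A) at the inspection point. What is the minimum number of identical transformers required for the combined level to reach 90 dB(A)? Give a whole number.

32

The shortfall is 90 − 75 = 15.0 dB, and N units add 10·log₁₀ N, so need 10·log₁₀ N ≥ 15.0.
N ≥ 10^(15.0/10) = 31.623, so N = 32.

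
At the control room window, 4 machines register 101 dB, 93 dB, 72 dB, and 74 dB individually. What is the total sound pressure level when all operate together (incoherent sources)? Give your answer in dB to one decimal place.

101.7 dB

For uncorrelated sources the intensities add, so convert each level to linear form, sum, and take 10·log₁₀ of the total.
Σ 10^(L/10) = 10^(101/10) + 10^(93/10) + 10^(72/10) + 10^(74/10) = 1.463e+10.
L_total = 10·log₁₀(1.463e+10) = 101.65 dB.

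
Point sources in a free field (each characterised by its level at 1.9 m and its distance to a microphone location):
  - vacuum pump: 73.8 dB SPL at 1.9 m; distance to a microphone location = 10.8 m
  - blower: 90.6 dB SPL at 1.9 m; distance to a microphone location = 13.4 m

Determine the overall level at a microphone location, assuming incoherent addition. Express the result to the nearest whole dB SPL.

Apply inverse-square spreading to bring every level to the receiver, then sum 10^(L/10).
vacuum pump: 73.8 − 20·log₁₀(10.8/1.9) = 73.8 − 15.09 = 58.71 dB SPL.
blower: 90.6 − 20·log₁₀(13.4/1.9) = 90.6 − 16.97 = 73.63 dB SPL.
Σ 10^(L/10) = 2.383e+07 → L_total = 10·log₁₀(2.383e+07) = 73.77 dB SPL.

74 dB SPL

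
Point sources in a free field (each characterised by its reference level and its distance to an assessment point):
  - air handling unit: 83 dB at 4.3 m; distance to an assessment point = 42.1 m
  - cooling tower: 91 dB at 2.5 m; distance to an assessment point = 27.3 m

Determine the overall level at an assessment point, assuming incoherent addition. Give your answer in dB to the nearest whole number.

71 dB

Propagate each source to the receiver with L = L_ref − 20·log₁₀(r/r_ref), then add intensities.
air handling unit: 83 − 20·log₁₀(42.1/4.3) = 83 − 19.82 = 63.18 dB.
cooling tower: 91 − 20·log₁₀(27.3/2.5) = 91 − 20.76 = 70.24 dB.
Σ 10^(L/10) = 1.264e+07 → L_total = 10·log₁₀(1.264e+07) = 71.02 dB.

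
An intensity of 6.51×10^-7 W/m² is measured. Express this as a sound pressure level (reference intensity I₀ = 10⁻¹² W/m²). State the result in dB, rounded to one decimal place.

L = 10·log₁₀(I/I₀) = 10·log₁₀(6.51×10^-7/10⁻¹²) = 10·log₁₀(6.51×10^5).
L = 10·(0.8136 + 5) = 58.14 dB.

58.1 dB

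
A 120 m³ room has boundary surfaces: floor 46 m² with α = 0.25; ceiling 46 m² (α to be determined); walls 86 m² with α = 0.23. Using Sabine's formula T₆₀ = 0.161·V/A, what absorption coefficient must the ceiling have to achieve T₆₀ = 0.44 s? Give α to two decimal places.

Required total absorption A = 0.161·120/0.44 = 43.91 m².
Absorption from the other surfaces = 46·0.25 + 86·0.23 = 31.28 m², so the ceiling must supply 12.63 m² over 46 m².
α = 12.63/46 = 0.275.

0.27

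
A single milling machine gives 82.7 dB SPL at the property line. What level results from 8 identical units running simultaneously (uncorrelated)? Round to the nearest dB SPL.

With 8 equal, uncorrelated contributions the intensity is 8× that of one unit, giving a rise of 10·log₁₀ 8.
L_total = 82.7 + 10·log₁₀(8) = 82.7 + 9.031 = 91.73 dB SPL.

92 dB SPL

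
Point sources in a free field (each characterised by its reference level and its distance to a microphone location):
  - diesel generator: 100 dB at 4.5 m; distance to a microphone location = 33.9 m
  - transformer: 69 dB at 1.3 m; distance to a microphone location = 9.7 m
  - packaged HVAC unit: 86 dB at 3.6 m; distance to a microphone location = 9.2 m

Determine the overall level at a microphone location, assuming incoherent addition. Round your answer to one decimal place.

First find each source's level at the receiver (point-source: −20·log₁₀(r/r_ref)), then combine on an intensity basis.
diesel generator: 100 − 20·log₁₀(33.9/4.5) = 100 − 17.54 = 82.46 dB.
transformer: 69 − 20·log₁₀(9.7/1.3) = 69 − 17.46 = 51.54 dB.
packaged HVAC unit: 86 − 20·log₁₀(9.2/3.6) = 86 − 8.15 = 77.85 dB.
Σ 10^(L/10) = 2.373e+08 → L_total = 10·log₁₀(2.373e+08) = 83.75 dB.

83.8 dB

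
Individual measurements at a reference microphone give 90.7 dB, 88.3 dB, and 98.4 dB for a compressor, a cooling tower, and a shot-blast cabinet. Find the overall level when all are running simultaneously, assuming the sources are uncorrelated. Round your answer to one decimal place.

99.4 dB

For uncorrelated sources the intensities add, so convert each level to linear form, sum, and take 10·log₁₀ of the total.
Σ 10^(L/10) = 10^(90.7/10) + 10^(88.3/10) + 10^(98.4/10) = 8.769e+09.
L_total = 10·log₁₀(8.769e+09) = 99.43 dB.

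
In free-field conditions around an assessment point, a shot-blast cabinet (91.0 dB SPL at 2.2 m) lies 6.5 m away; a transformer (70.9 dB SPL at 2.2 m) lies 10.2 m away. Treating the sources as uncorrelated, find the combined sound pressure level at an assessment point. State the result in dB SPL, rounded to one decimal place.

First find each source's level at the receiver (point-source: −20·log₁₀(r/r_ref)), then combine on an intensity basis.
shot-blast cabinet: 91.0 − 20·log₁₀(6.5/2.2) = 91.0 − 9.41 = 81.59 dB SPL.
transformer: 70.9 − 20·log₁₀(10.2/2.2) = 70.9 − 13.32 = 57.58 dB SPL.
Σ 10^(L/10) = 1.448e+08 → L_total = 10·log₁₀(1.448e+08) = 81.61 dB SPL.

81.6 dB SPL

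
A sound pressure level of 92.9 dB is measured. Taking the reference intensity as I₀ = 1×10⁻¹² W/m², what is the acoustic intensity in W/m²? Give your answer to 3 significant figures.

0.00195 W/m²

I/I₀ = 10^(92.9/10) = 1.95e+09, so I = 1.95e+09 × 10⁻¹² W/m².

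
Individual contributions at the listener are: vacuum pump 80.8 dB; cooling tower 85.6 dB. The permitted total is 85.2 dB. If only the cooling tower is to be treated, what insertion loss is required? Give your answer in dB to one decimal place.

2.4 dB

The untreated sources together contribute 10^(80.8/10) = 1.202e+08, i.e. 80.80 dB.
To meet 85.2 dB overall, the treated cooling tower may contribute at most 10^(85.2/10) − 1.202e+08 = 2.109e+08, i.e. 83.24 dB.
So the cooling tower must be reduced from 85.6 to 83.24 dB: IL = 2.36 dB.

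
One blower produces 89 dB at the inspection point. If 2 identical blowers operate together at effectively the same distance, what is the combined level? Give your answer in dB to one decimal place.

92.0 dB

With 2 equal, uncorrelated contributions the intensity is 2× that of one unit, giving a rise of 10·log₁₀ 2.
L_total = 89 + 10·log₁₀(2) = 89 + 3.010 = 92.01 dB.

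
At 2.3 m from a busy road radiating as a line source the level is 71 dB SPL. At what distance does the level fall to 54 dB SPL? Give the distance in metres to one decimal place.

115.3 m

Line-source spreading drops the level by 10·log₁₀(r₂/r₁); inverting, r₂/r₁ = 10^(ΔL/10).
r₂ = 2.3·10^((71−54)/10) = 2.3·10^(17.0/10) = 115.27 m.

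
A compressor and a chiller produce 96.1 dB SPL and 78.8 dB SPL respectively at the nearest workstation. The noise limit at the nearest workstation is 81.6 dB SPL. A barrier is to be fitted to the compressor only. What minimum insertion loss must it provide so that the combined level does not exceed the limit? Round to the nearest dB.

The untreated sources together contribute 10^(78.8/10) = 7.586e+07, i.e. 78.80 dB SPL.
The limit corresponds to 10^(81.6/10) = 1.445e+08; subtracting the fixed part leaves 6.869e+07 for the compressor, i.e. 78.37 dB SPL.
So the compressor must be reduced from 96.1 to 78.37 dB SPL: IL = 17.73 dB.

18 dB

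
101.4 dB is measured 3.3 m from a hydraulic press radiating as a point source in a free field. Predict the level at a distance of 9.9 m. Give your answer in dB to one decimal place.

Spherical spreading from a point source gives a 20·log₁₀(r₂/r₁) drop.
L₂ = 101.4 − 20·log₁₀(9.9/3.3) = 101.4 − 9.542 = 91.86 dB.

91.9 dB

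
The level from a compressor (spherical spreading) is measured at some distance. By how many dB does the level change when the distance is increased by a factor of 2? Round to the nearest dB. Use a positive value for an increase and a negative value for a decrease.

-6 dB

A point source loses 6 dB per doubling of distance; generally ΔL = −20·log₁₀(r₂/r₁).
ΔL = −20·log₁₀(2) = -6.02 dB.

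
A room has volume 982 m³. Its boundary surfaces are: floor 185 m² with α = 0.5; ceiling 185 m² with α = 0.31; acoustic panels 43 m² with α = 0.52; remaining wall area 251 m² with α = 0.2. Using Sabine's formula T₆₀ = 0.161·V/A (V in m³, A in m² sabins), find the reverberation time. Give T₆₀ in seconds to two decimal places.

0.71 s

Summing Sᵢαᵢ: 185·0.5 + 185·0.31 + 43·0.52 + 251·0.2 = 222.41 m².
T₆₀ = 0.161·V/A = 0.161·982/222.41 = 0.711 s.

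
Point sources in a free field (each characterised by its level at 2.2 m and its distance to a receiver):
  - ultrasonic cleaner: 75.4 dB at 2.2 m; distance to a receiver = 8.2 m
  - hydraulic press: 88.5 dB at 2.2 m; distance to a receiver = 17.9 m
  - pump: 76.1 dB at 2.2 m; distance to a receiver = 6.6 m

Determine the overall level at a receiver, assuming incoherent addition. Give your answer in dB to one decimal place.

72.5 dB

Apply inverse-square spreading to bring every level to the receiver, then sum 10^(L/10).
ultrasonic cleaner: 75.4 − 20·log₁₀(8.2/2.2) = 75.4 − 11.43 = 63.97 dB.
hydraulic press: 88.5 − 20·log₁₀(17.9/2.2) = 88.5 − 18.21 = 70.29 dB.
pump: 76.1 − 20·log₁₀(6.6/2.2) = 76.1 − 9.54 = 66.56 dB.
Σ 10^(L/10) = 1.772e+07 → L_total = 10·log₁₀(1.772e+07) = 72.48 dB.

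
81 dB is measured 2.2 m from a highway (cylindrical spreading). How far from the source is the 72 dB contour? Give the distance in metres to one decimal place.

17.5 m

For a line source L₁ − L₂ = 10·log₁₀(r₂/r₁), so r₂ = r₁·10^((L₁−L₂)/10).
r₂ = 2.2·10^((81−72)/10) = 2.2·10^(9.0/10) = 17.48 m.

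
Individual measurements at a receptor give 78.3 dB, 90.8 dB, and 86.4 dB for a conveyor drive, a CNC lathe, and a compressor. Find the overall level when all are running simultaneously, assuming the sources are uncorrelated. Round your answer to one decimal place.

92.3 dB

For uncorrelated sources the intensities add, so convert each level to linear form, sum, and take 10·log₁₀ of the total.
Σ 10^(L/10) = 10^(78.3/10) + 10^(90.8/10) + 10^(86.4/10) = 1.706e+09.
L_total = 10·log₁₀(1.706e+09) = 92.32 dB.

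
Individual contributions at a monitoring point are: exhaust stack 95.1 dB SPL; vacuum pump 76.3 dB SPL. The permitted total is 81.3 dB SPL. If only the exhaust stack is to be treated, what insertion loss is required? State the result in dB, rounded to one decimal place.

15.5 dB

Everything except the exhaust stack sums to 10^(76.3/10) = 4.266e+07 in linear terms, 76.30 dB SPL.
The limit corresponds to 10^(81.3/10) = 1.349e+08; subtracting the fixed part leaves 9.224e+07 for the exhaust stack, i.e. 79.65 dB SPL.
So the exhaust stack must be reduced from 95.1 to 79.65 dB SPL: IL = 15.45 dB.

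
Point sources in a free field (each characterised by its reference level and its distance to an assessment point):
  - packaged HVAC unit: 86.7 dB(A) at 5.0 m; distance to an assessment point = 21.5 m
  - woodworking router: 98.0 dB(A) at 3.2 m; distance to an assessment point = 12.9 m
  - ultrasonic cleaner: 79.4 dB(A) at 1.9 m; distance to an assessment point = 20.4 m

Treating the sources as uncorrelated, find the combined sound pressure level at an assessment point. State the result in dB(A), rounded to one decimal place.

Apply inverse-square spreading to bring every level to the receiver, then sum 10^(L/10).
packaged HVAC unit: 86.7 − 20·log₁₀(21.5/5.0) = 86.7 − 12.67 = 74.03 dB(A).
woodworking router: 98.0 − 20·log₁₀(12.9/3.2) = 98.0 − 12.11 = 85.89 dB(A).
ultrasonic cleaner: 79.4 − 20·log₁₀(20.4/1.9) = 79.4 − 20.62 = 58.78 dB(A).
Σ 10^(L/10) = 4.143e+08 → L_total = 10·log₁₀(4.143e+08) = 86.17 dB(A).

86.2 dB(A)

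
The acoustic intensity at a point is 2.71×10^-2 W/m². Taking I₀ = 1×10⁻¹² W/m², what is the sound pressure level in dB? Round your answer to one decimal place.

104.3 dB

I/I₀ = 2.71×10^-2/10⁻¹² = 2.71×10^10, and L = 10·log₁₀(I/I₀).
L = 10·(0.4330 + 10) = 104.33 dB.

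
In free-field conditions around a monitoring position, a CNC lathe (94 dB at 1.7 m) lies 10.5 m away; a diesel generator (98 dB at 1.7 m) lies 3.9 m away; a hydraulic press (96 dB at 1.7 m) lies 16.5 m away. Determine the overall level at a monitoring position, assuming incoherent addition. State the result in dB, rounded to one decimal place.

Apply inverse-square spreading to bring every level to the receiver, then sum 10^(L/10).
CNC lathe: 94 − 20·log₁₀(10.5/1.7) = 94 − 15.81 = 78.19 dB.
diesel generator: 98 − 20·log₁₀(3.9/1.7) = 98 − 7.21 = 90.79 dB.
hydraulic press: 96 − 20·log₁₀(16.5/1.7) = 96 − 19.74 = 76.26 dB.
Σ 10^(L/10) = 1.307e+09 → L_total = 10·log₁₀(1.307e+09) = 91.16 dB.

91.2 dB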